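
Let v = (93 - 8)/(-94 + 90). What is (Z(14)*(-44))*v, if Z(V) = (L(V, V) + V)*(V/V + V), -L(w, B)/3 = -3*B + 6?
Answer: 1711050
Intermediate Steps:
v = -85/4 (v = 85/(-4) = 85*(-1/4) = -85/4 ≈ -21.250)
L(w, B) = -18 + 9*B (L(w, B) = -3*(-3*B + 6) = -3*(6 - 3*B) = -18 + 9*B)
Z(V) = (1 + V)*(-18 + 10*V) (Z(V) = ((-18 + 9*V) + V)*(V/V + V) = (-18 + 10*V)*(1 + V) = (1 + V)*(-18 + 10*V))
(Z(14)*(-44))*v = ((-18 - 8*14 + 10*14**2)*(-44))*(-85/4) = ((-18 - 112 + 10*196)*(-44))*(-85/4) = ((-18 - 112 + 1960)*(-44))*(-85/4) = (1830*(-44))*(-85/4) = -80520*(-85/4) = 1711050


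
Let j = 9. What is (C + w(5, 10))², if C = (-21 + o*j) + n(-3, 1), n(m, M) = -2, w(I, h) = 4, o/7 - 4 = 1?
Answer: 87616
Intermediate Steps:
o = 35 (o = 28 + 7*1 = 28 + 7 = 35)
C = 292 (C = (-21 + 35*9) - 2 = (-21 + 315) - 2 = 294 - 2 = 292)
(C + w(5, 10))² = (292 + 4)² = 296² = 87616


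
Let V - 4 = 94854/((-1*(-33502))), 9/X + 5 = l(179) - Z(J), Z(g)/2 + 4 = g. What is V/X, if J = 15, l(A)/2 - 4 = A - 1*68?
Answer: 3318499/21537 ≈ 154.08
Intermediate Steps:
l(A) = -128 + 2*A (l(A) = 8 + 2*(A - 1*68) = 8 + 2*(A - 68) = 8 + 2*(-68 + A) = 8 + (-136 + 2*A) = -128 + 2*A)
Z(g) = -8 + 2*g
X = 9/203 (X = 9/(-5 + ((-128 + 2*179) - (-8 + 2*15))) = 9/(-5 + ((-128 + 358) - (-8 + 30))) = 9/(-5 + (230 - 1*22)) = 9/(-5 + (230 - 22)) = 9/(-5 + 208) = 9/203 ≈ 0.044335)
V = 114431/16751 (V = 4 + 94854/((-1*(-33502))) = 4 + 94854/33502 = 4 + 94854*(1/33502) = 4 + 47427/16751 = 114431/16751 ≈ 6.8313)
V/X = 114431/(16751*(9/203)) = (114431/16751)*(203/9) = 3318499/21537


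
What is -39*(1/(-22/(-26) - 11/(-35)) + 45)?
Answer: -314795/176 ≈ -1788.6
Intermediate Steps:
-39*(1/(-22/(-26) - 11/(-35)) + 45) = -39*(1/(-22*(-1/26) - 11*(-1/35)) + 45) = -39*(1/(11/13 + 11/35) + 45) = -39*(1/(528/455) + 45) = -39*(455/528 + 45) = -39*24215/528 = -314795/176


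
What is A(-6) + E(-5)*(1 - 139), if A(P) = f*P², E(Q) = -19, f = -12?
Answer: 2190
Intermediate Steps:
A(P) = -12*P²
A(-6) + E(-5)*(1 - 139) = -12*(-6)² - 19*(1 - 139) = -12*36 - 19*(-138) = -432 + 2622 = 2190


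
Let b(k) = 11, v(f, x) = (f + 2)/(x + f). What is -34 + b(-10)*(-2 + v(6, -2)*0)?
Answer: -56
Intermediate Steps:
v(f, x) = (2 + f)/(f + x)
-34 + b(-10)*(-2 + v(6, -2)*0) = -34 + 11*(-2 + ((2 + 6)/(6 - 2))*0) = -34 + 11*(-2 + (8/4)*0) = -34 + 11*(-2 + ((¼)*8)*0) = -34 + 11*(-2 + 2*0) = -34 + 11*(-2 + 0) = -34 + 11*(-2) = -34 - 22 = -56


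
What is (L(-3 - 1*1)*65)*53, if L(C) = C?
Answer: -13780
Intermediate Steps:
(L(-3 - 1*1)*65)*53 = ((-3 - 1*1)*65)*53 = ((-3 - 1)*65)*53 = -4*65*53 = -260*53 = -13780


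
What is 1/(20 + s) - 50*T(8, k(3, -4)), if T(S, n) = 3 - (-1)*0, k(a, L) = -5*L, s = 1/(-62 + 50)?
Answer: -35838/239 ≈ -149.95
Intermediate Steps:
s = -1/12 (s = 1/(-12) = -1/12 ≈ -0.083333)
T(S, n) = 3 (T(S, n) = 3 - 1*0 = 3 + 0 = 3)
1/(20 + s) - 50*T(8, k(3, -4)) = 1/(20 - 1/12) - 50*3 = 1/(239/12) - 150 = 12/239 - 150 = -35838/239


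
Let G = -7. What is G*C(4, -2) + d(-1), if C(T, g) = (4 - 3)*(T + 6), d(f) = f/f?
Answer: -69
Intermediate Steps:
d(f) = 1
C(T, g) = 6 + T (C(T, g) = 1*(6 + T) = 6 + T)
G*C(4, -2) + d(-1) = -7*(6 + 4) + 1 = -7*10 + 1 = -70 + 1 = -69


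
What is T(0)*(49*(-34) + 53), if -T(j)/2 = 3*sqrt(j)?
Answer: 0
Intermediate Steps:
T(j) = -6*sqrt(j)
T(0)*(49*(-34) + 53) = (-6*sqrt(0))*(49*(-34) + 53) = (-6*0)*(-1666 + 53) = 0*(-1613) = 0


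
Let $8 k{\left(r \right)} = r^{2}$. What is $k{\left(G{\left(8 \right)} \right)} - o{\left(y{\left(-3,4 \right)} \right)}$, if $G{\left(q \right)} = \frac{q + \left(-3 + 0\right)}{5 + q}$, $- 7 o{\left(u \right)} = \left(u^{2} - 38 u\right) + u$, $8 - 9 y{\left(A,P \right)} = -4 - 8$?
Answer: $- \frac{8449345}{766584} \approx -11.022$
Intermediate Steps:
$y{\left(A,P \right)} = \frac{20}{9}$ ($y{\left(A,P \right)} = \frac{8}{9} - \frac{-4 - 8}{9} = \frac{8}{9} - - \frac{4}{3} = \frac{8}{9} + \frac{4}{3} = \frac{20}{9}$)
$o{\left(u \right)} = - \frac{u^{2}}{7} + \frac{37 u}{7}$ ($o{\left(u \right)} = - \frac{\left(u^{2} - 38 u\right) + u}{7} = - \frac{u^{2} - 37 u}{7} = - \frac{u^{2}}{7} + \frac{37 u}{7}$)
$G{\left(q \right)} = \frac{-3 + q}{5 + q}$ ($G{\left(q \right)} = \frac{q - 3}{5 + q} = \frac{-3 + q}{5 + q}$)
$k{\left(r \right)} = \frac{r^{2}}{8}$
$k{\left(G{\left(8 \right)} \right)} - o{\left(y{\left(-3,4 \right)} \right)} = \frac{\left(\frac{-3 + 8}{5 + 8}\right)^{2}}{8} - \frac{1}{7} \cdot \frac{20}{9} \left(37 - \frac{20}{9}\right) = \frac{\left(\frac{1}{13} \cdot 5\right)^{2}}{8} - \frac{1}{7} \cdot \frac{20}{9} \left(37 - \frac{20}{9}\right) = \frac{\left(\frac{1}{13} \cdot 5\right)^{2}}{8} - \frac{1}{7} \cdot \frac{20}{9} \cdot \frac{313}{9} = \frac{\left(\frac{5}{13}\right)^{2}}{8} - \frac{6260}{567} = \frac{1}{8} \cdot \frac{25}{169} - \frac{6260}{567} = \frac{25}{1352} - \frac{6260}{567} = - \frac{8449345}{766584}$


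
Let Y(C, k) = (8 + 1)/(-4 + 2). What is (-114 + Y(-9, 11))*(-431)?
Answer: 102147/2 ≈ 51074.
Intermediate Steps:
Y(C, k) = -9/2 (Y(C, k) = 9/(-2) = 9*(-½) = -9/2)
(-114 + Y(-9, 11))*(-431) = (-114 - 9/2)*(-431) = -237/2*(-431) = 102147/2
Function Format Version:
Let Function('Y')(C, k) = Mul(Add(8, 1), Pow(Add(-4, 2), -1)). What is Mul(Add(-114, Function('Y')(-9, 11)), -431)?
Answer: Rational(102147, 2) ≈ 51074.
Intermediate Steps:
Function('Y')(C, k) = Rational(-9, 2) (Function('Y')(C, k) = Mul(9, Pow(-2, -1)) = Mul(9, Rational(-1, 2)) = Rational(-9, 2))
Mul(Add(-114, Function('Y')(-9, 11)), -431) = Mul(Add(-114, Rational(-9, 2)), -431) = Mul(Rational(-237, 2), -431) = Rational(102147, 2)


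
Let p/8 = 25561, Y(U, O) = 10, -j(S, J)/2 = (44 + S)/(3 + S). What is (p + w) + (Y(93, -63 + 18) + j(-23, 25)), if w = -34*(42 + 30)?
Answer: 2020521/10 ≈ 2.0205e+5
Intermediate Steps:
j(S, J) = -2*(44 + S)/(3 + S)
p = 204488 (p = 8*25561 = 204488)
w = -2448 (w = -34*72 = -2448)
(p + w) + (Y(93, -63 + 18) + j(-23, 25)) = (204488 - 2448) + (10 + 2*(-44 - 1*(-23))/(3 - 23)) = 202040 + (10 + 2*(-44 + 23)/(-20)) = 202040 + (10 + 2*(-1/20)*(-21)) = 202040 + (10 + 21/10) = 202040 + 121/10 = 2020521/10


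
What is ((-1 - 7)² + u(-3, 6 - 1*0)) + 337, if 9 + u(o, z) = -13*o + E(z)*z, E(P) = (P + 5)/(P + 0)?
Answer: 442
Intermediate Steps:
E(P) = (5 + P)/P
u(o, z) = -4 + z - 13*o (u(o, z) = -9 + (-13*o + ((5 + z)/z)*z) = -9 + (-13*o + (5 + z)) = -9 + (5 + z - 13*o) = -4 + z - 13*o)
((-1 - 7)² + u(-3, 6 - 1*0)) + 337 = ((-1 - 7)² + (-4 + (6 - 1*0) - 13*(-3))) + 337 = ((-8)² + (-4 + (6 + 0) + 39)) + 337 = (64 + (-4 + 6 + 39)) + 337 = (64 + 41) + 337 = 105 + 337 = 442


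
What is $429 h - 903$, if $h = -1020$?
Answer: $-438483$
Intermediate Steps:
$429 h - 903 = 429 \left(-1020\right) - 903 = -437580 - 903 = -438483$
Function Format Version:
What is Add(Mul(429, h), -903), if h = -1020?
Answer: -438483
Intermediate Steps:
Add(Mul(429, h), -903) = Add(Mul(429, -1020), -903) = Add(-437580, -903) = -438483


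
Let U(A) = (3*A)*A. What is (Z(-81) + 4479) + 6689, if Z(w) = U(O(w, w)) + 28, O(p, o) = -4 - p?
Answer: 28983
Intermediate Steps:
U(A) = 3*A**2
Z(w) = 28 + 3*(-4 - w)**2 (Z(w) = 3*(-4 - w)**2 + 28 = 28 + 3*(-4 - w)**2)
(Z(-81) + 4479) + 6689 = ((28 + 3*(4 - 81)**2) + 4479) + 6689 = ((28 + 3*(-77)**2) + 4479) + 6689 = ((28 + 3*5929) + 4479) + 6689 = ((28 + 17787) + 4479) + 6689 = (17815 + 4479) + 6689 = 22294 + 6689 = 28983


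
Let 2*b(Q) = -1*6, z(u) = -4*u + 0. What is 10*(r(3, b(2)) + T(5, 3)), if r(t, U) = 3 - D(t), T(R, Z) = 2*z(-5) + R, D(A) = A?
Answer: 450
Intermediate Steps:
z(u) = -4*u
b(Q) = -3 (b(Q) = (-1*6)/2 = (½)*(-6) = -3)
T(R, Z) = 40 + R (T(R, Z) = 2*(-4*(-5)) + R = 2*20 + R = 40 + R)
r(t, U) = 3 - t
10*(r(3, b(2)) + T(5, 3)) = 10*((3 - 1*3) + (40 + 5)) = 10*((3 - 3) + 45) = 10*(0 + 45) = 10*45 = 450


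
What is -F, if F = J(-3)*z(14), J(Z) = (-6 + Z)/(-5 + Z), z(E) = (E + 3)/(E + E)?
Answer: -153/224 ≈ -0.68304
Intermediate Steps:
z(E) = (3 + E)/(2*E) (z(E) = (3 + E)/((2*E)) = (3 + E)*(1/(2*E)) = (3 + E)/(2*E))
J(Z) = (-6 + Z)/(-5 + Z)
F = 153/224 (F = ((-6 - 3)/(-5 - 3))*((½)*(3 + 14)/14) = (-9/(-8))*((½)*(1/14)*17) = -⅛*(-9)*(17/28) = (9/8)*(17/28) = 153/224 ≈ 0.68304)
-F = -1*153/224 = -153/224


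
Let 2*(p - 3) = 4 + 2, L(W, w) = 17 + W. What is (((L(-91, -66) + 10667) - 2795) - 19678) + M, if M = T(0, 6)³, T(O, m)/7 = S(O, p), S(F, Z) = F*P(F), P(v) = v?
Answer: -11880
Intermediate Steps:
p = 6 (p = 3 + (4 + 2)/2 = 3 + (½)*6 = 3 + 3 = 6)
S(F, Z) = F² (S(F, Z) = F*F = F²)
T(O, m) = 7*O²
M = 0 (M = (7*0²)³ = (7*0)³ = 0³ = 0)
(((L(-91, -66) + 10667) - 2795) - 19678) + M = ((((17 - 91) + 10667) - 2795) - 19678) + 0 = (((-74 + 10667) - 2795) - 19678) + 0 = ((10593 - 2795) - 19678) + 0 = (7798 - 19678) + 0 = -11880 + 0 = -11880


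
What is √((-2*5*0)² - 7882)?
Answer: I*√7882 ≈ 88.781*I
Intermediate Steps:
√((-2*5*0)² - 7882) = √((-10*0)² - 7882) = √(0² - 7882) = √(0 - 7882) = √(-7882) = I*√7882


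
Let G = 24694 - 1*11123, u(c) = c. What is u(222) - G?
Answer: -13349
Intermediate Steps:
G = 13571 (G = 24694 - 11123 = 13571)
u(222) - G = 222 - 1*13571 = 222 - 13571 = -13349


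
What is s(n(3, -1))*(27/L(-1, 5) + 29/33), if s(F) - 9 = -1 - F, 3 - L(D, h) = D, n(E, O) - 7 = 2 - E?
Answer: 1007/66 ≈ 15.258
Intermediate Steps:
n(E, O) = 9 - E (n(E, O) = 7 + (2 - E) = 9 - E)
L(D, h) = 3 - D
s(F) = 8 - F (s(F) = 9 + (-1 - F) = 8 - F)
s(n(3, -1))*(27/L(-1, 5) + 29/33) = (8 - (9 - 1*3))*(27/(3 - 1*(-1)) + 29/33) = (8 - (9 - 3))*(27/(3 + 1) + 29*(1/33)) = (8 - 1*6)*(27/4 + 29/33) = (8 - 6)*(27*(1/4) + 29/33) = 2*(27/4 + 29/33) = 2*(1007/132) = 1007/66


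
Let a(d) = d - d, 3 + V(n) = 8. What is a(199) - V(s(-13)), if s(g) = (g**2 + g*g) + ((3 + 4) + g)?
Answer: -5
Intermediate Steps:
s(g) = 7 + g + 2*g**2 (s(g) = (g**2 + g**2) + (7 + g) = 2*g**2 + (7 + g) = 7 + g + 2*g**2)
V(n) = 5 (V(n) = -3 + 8 = 5)
a(d) = 0
a(199) - V(s(-13)) = 0 - 1*5 = 0 - 5 = -5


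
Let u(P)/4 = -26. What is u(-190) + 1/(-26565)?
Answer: -2762761/26565 ≈ -104.00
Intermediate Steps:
u(P) = -104 (u(P) = 4*(-26) = -104)
u(-190) + 1/(-26565) = -104 + 1/(-26565) = -104 - 1/26565 = -2762761/26565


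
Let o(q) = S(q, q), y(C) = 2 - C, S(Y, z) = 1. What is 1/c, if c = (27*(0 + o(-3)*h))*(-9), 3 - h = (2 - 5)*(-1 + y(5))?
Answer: 1/2187 ≈ 0.00045725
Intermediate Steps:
h = -9 (h = 3 - (2 - 5)*(-1 + (2 - 1*5)) = 3 - (-3)*(-1 + (2 - 5)) = 3 - (-3)*(-1 - 3) = 3 - (-3)*(-4) = 3 - 1*12 = 3 - 12 = -9)
o(q) = 1
c = 2187 (c = (27*(0 + 1*(-9)))*(-9) = (27*(0 - 9))*(-9) = (27*(-9))*(-9) = -243*(-9) = 2187)
1/c = 1/2187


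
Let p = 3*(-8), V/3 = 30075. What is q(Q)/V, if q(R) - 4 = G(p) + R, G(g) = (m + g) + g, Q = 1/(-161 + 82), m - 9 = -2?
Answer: -2924/7127775 ≈ -0.00041023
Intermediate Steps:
m = 7 (m = 9 - 2 = 7)
V = 90225 (V = 3*30075 = 90225)
p = -24
Q = -1/79 (Q = 1/(-79) = -1/79 ≈ -0.012658)
G(g) = 7 + 2*g (G(g) = (7 + g) + g = 7 + 2*g)
q(R) = -37 + R (q(R) = 4 + ((7 + 2*(-24)) + R) = 4 + ((7 - 48) + R) = 4 + (-41 + R) = -37 + R)
q(Q)/V = (-37 - 1/79)/90225 = -2924/79*1/90225 = -2924/7127775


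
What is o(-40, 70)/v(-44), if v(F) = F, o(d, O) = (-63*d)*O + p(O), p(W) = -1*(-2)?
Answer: -88201/22 ≈ -4009.1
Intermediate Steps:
p(W) = 2
o(d, O) = 2 - 63*O*d (o(d, O) = (-63*d)*O + 2 = -63*O*d + 2 = 2 - 63*O*d)
o(-40, 70)/v(-44) = (2 - 63*70*(-40))/(-44) = (2 + 176400)*(-1/44) = 176402*(-1/44) = -88201/22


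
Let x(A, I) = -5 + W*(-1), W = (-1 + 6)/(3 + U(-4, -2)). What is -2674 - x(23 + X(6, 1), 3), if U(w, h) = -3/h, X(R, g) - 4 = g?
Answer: -24011/9 ≈ -2667.9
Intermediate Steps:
X(R, g) = 4 + g
W = 10/9 (W = (-1 + 6)/(3 - 3/(-2)) = 5/(3 - 3*(-1/2)) = 5/(3 + 3/2) = 5/(9/2) = 5*(2/9) = 10/9 ≈ 1.1111)
x(A, I) = -55/9 (x(A, I) = -5 + (10/9)*(-1) = -5 - 10/9 = -55/9)
-2674 - x(23 + X(6, 1), 3) = -2674 - 1*(-55/9) = -2674 + 55/9 = -24011/9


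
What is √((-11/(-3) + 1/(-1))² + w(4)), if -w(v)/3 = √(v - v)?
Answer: 8/3 ≈ 2.6667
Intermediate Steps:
w(v) = 0 (w(v) = -3*√(v - v) = -3*√0 = -3*0 = 0)
√((-11/(-3) + 1/(-1))² + w(4)) = √((-11/(-3) + 1/(-1))² + 0) = √((-11*(-⅓) + 1*(-1))² + 0) = √((11/3 - 1)² + 0) = √((8/3)² + 0) = √(64/9 + 0) = √(64/9) = 8/3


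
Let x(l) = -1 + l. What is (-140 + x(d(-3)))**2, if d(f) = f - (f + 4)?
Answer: 21025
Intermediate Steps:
d(f) = -4 (d(f) = f - (4 + f) = f + (-4 - f) = -4)
(-140 + x(d(-3)))**2 = (-140 + (-1 - 4))**2 = (-140 - 5)**2 = (-145)**2 = 21025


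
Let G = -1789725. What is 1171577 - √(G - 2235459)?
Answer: 1171577 - 4*I*√251574 ≈ 1.1716e+6 - 2006.3*I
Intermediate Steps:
1171577 - √(G - 2235459) = 1171577 - √(-1789725 - 2235459) = 1171577 - √(-4025184) = 1171577 - 4*I*√251574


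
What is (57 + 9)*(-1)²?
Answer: 66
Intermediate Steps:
(57 + 9)*(-1)² = 66*1 = 66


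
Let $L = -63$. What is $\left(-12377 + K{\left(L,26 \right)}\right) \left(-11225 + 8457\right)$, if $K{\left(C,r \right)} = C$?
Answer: $34433920$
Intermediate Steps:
$\left(-12377 + K{\left(L,26 \right)}\right) \left(-11225 + 8457\right) = \left(-12377 - 63\right) \left(-11225 + 8457\right) = \left(-12440\right) \left(-2768\right) = 34433920$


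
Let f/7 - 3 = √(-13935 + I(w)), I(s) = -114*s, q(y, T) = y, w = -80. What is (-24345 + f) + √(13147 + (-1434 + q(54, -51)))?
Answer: -24324 + 41*√7 + 21*I*√535 ≈ -24216.0 + 485.73*I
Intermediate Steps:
f = 21 + 21*I*√535 (f = 21 + 7*√(-13935 - 114*(-80)) = 21 + 7*√(-13935 + 9120) = 21 + 7*√(-4815) = 21 + 7*(3*I*√535) = 21 + 21*I*√535 ≈ 21.0 + 485.73*I)
(-24345 + f) + √(13147 + (-1434 + q(54, -51))) = (-24345 + (21 + 21*I*√535)) + √(13147 + (-1434 + 54)) = (-24324 + 21*I*√535) + √(13147 - 1380) = (-24324 + 21*I*√535) + √11767 = (-24324 + 21*I*√535) + 41*√7 = -24324 + 41*√7 + 21*I*√535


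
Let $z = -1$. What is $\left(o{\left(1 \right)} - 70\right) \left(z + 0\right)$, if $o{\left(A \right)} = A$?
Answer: $69$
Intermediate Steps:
$\left(o{\left(1 \right)} - 70\right) \left(z + 0\right) = \left(1 - 70\right) \left(-1 + 0\right) = \left(1 - 70\right) \left(-1\right) = \left(-69\right) \left(-1\right) = 69$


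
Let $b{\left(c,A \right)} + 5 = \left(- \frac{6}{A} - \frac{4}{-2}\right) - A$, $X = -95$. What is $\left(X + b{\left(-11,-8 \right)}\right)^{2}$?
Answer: $\frac{127449}{16} \approx 7965.6$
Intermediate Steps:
$b{\left(c,A \right)} = -3 - A - \frac{6}{A}$ ($b{\left(c,A \right)} = -5 - \left(-2 + A + \frac{6}{A}\right) = -3 - A - \frac{6}{A}$)
$\left(X + b{\left(-11,-8 \right)}\right)^{2} = \left(-95 - \left(-5 - \frac{3}{4}\right)\right)^{2} = \left(-95 - - \frac{23}{4}\right)^{2} = \left(-95 + \left(-3 + 8 + \frac{3}{4}\right)\right)^{2} = \left(-95 + \frac{23}{4}\right)^{2} = \left(- \frac{357}{4}\right)^{2} = \frac{127449}{16}$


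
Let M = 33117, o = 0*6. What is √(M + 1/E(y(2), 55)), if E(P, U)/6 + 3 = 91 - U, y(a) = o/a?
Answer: √144257674/66 ≈ 181.98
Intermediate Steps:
o = 0
y(a) = 0 (y(a) = 0/a = 0)
E(P, U) = 528 - 6*U (E(P, U) = -18 + 6*(91 - U) = -18 + (546 - 6*U) = 528 - 6*U)
√(M + 1/E(y(2), 55)) = √(33117 + 1/(528 - 6*55)) = √(33117 + 1/(528 - 330)) = √(33117 + 1/198) = √(6557167/198) = √144257674/66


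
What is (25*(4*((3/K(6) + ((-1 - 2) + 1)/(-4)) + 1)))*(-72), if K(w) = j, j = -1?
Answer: 10800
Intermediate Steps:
K(w) = -1
(25*(4*((3/K(6) + ((-1 - 2) + 1)/(-4)) + 1)))*(-72) = (25*(4*((3/(-1) + ((-1 - 2) + 1)/(-4)) + 1)))*(-72) = (25*(4*((3*(-1) + (-3 + 1)*(-¼)) + 1)))*(-72) = (25*(4*((-3 - 2*(-¼)) + 1)))*(-72) = (25*(4*((-3 + ½) + 1)))*(-72) = (25*(4*(-5/2 + 1)))*(-72) = (25*(4*(-3/2)))*(-72) = (25*(-6))*(-72) = -150*(-72) = 10800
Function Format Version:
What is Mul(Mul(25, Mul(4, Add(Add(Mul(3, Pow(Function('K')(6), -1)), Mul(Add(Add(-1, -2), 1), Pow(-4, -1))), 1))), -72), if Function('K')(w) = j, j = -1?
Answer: 10800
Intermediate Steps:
Function('K')(w) = -1
Mul(Mul(25, Mul(4, Add(Add(Mul(3, Pow(Function('K')(6), -1)), Mul(Add(Add(-1, -2), 1), Pow(-4, -1))), 1))), -72) = Mul(Mul(25, Mul(4, Add(Add(Mul(3, Pow(-1, -1)), Mul(Add(Add(-1, -2), 1), Pow(-4, -1))), 1))), -72) = Mul(Mul(25, Mul(4, Add(Add(Mul(3, -1), Mul(Add(-3, 1), Rational(-1, 4))), 1))), -72) = Mul(Mul(25, Mul(4, Add(Add(-3, Mul(-2, Rational(-1, 4))), 1))), -72) = Mul(Mul(25, Mul(4, Add(Add(-3, Rational(1, 2)), 1))), -72) = Mul(Mul(25, Mul(4, Add(Rational(-5, 2), 1))), -72) = Mul(Mul(25, Mul(4, Rational(-3, 2))), -72) = Mul(Mul(25, -6), -72) = Mul(-150, -72) = 10800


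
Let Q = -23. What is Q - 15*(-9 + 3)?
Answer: 67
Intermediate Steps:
Q - 15*(-9 + 3) = -23 - 15*(-9 + 3) = -23 - 15*(-6) = -23 + 90 = 67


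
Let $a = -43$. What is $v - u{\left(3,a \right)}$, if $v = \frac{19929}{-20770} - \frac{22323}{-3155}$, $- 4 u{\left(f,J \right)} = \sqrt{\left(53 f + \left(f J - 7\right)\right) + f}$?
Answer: $\frac{80154543}{13105870} + \frac{\sqrt{26}}{4} \approx 7.3907$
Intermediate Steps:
$u{\left(f,J \right)} = - \frac{\sqrt{-7 + 54 f + J f}}{4}$ ($u{\left(f,J \right)} = - \frac{\sqrt{\left(53 f + \left(f J - 7\right)\right) + f}}{4} = - \frac{\sqrt{\left(53 f + \left(J f - 7\right)\right) + f}}{4} = - \frac{\sqrt{\left(53 f + \left(-7 + J f\right)\right) + f}}{4} = - \frac{\sqrt{\left(-7 + 53 f + J f\right) + f}}{4} = - \frac{\sqrt{-7 + 54 f + J f}}{4}$)
$v = \frac{80154543}{13105870}$ ($v = 19929 \left(- \frac{1}{20770}\right) - - \frac{22323}{3155} = - \frac{19929}{20770} + \frac{22323}{3155} = \frac{80154543}{13105870} \approx 6.1159$)
$v - u{\left(3,a \right)} = \frac{80154543}{13105870} - - \frac{\sqrt{-7 + 54 \cdot 3 - 129}}{4} = \frac{80154543}{13105870} - - \frac{\sqrt{-7 + 162 - 129}}{4} = \frac{80154543}{13105870} - - \frac{\sqrt{26}}{4} = \frac{80154543}{13105870} + \frac{\sqrt{26}}{4}$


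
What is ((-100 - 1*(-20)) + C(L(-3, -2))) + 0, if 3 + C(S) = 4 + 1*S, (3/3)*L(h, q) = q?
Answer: -81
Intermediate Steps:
L(h, q) = q
C(S) = 1 + S (C(S) = -3 + (4 + 1*S) = -3 + (4 + S) = 1 + S)
((-100 - 1*(-20)) + C(L(-3, -2))) + 0 = ((-100 - 1*(-20)) + (1 - 2)) + 0 = ((-100 + 20) - 1) + 0 = (-80 - 1) + 0 = -81 + 0 = -81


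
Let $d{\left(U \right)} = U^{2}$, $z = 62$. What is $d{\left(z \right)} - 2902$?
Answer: $942$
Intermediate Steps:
$d{\left(z \right)} - 2902 = 62^{2} - 2902 = 3844 - 2902 = 942$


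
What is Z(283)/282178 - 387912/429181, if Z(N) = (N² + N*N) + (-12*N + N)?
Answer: -42050918571/121105436218 ≈ -0.34723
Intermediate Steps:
Z(N) = -11*N + 2*N² (Z(N) = (N² + N²) - 11*N = 2*N² - 11*N = -11*N + 2*N²)
Z(283)/282178 - 387912/429181 = (283*(-11 + 2*283))/282178 - 387912/429181 = (283*(-11 + 566))*(1/282178) - 387912*1/429181 = (283*555)*(1/282178) - 387912/429181 = 157065*(1/282178) - 387912/429181 = 157065/282178 - 387912/429181 = -42050918571/121105436218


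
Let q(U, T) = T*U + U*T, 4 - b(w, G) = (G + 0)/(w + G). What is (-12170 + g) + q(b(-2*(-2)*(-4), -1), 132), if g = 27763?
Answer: 282769/17 ≈ 16633.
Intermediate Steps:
b(w, G) = 4 - G/(G + w) (b(w, G) = 4 - (G + 0)/(w + G) = 4 - G/(G + w))
q(U, T) = 2*T*U (q(U, T) = T*U + T*U = 2*T*U)
(-12170 + g) + q(b(-2*(-2)*(-4), -1), 132) = (-12170 + 27763) + 2*132*((3*(-1) + 4*(-2*(-2)*(-4)))/(-1 - 2*(-2)*(-4))) = 15593 + 2*132*((-3 + 4*(4*(-4)))/(-1 + 4*(-4))) = 15593 + 2*132*((-3 + 4*(-16))/(-1 - 16)) = 15593 + 2*132*((-3 - 64)/(-17)) = 15593 + 2*132*(-1/17*(-67)) = 15593 + 2*132*(67/17) = 15593 + 17688/17 = 282769/17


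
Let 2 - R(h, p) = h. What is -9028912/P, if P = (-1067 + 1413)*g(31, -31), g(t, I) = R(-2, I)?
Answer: -1128614/173 ≈ -6523.8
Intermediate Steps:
R(h, p) = 2 - h
g(t, I) = 4 (g(t, I) = 2 - 1*(-2) = 2 + 2 = 4)
P = 1384 (P = (-1067 + 1413)*4 = 346*4 = 1384)
-9028912/P = -9028912/1384 = -9028912*1/1384 = -1128614/173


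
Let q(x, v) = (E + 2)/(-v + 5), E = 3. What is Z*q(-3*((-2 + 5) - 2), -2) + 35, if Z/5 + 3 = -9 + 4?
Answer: 45/7 ≈ 6.4286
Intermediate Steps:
q(x, v) = 5/(5 - v) (q(x, v) = (3 + 2)/(-v + 5) = 5/(5 - v))
Z = -40 (Z = -15 + 5*(-9 + 4) = -15 + 5*(-5) = -15 - 25 = -40)
Z*q(-3*((-2 + 5) - 2), -2) + 35 = -(-200)/(-5 - 2) + 35 = -(-200)/(-7) + 35 = -(-200)*(-1)/7 + 35 = -40*5/7 + 35 = -200/7 + 35 = 45/7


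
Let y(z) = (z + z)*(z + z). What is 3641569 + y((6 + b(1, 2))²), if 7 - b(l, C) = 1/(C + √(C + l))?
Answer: 3708881 + 21824*√3 ≈ 3.7467e+6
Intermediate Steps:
b(l, C) = 7 - 1/(C + √(C + l))
y(z) = 4*z² (y(z) = (2*z)*(2*z) = 4*z²)
3641569 + y((6 + b(1, 2))²) = 3641569 + 4*((6 + (-1 + 7*2 + 7*√(2 + 1))/(2 + √(2 + 1)))²)² = 3641569 + 4*((6 + (-1 + 14 + 7*√3)/(2 + √3))²)² = 3641569 + 4*((6 + (13 + 7*√3)/(2 + √3))²)² = 3641569 + 4*(6 + (13 + 7*√3)/(2 + √3))⁴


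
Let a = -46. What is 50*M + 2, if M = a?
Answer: -2298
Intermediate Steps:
M = -46
50*M + 2 = 50*(-46) + 2 = -2300 + 2 = -2298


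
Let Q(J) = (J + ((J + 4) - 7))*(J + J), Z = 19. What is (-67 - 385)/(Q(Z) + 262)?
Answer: -113/398 ≈ -0.28392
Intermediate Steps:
Q(J) = 2*J*(-3 + 2*J) (Q(J) = (J + ((4 + J) - 7))*(2*J) = (J + (-3 + J))*(2*J) = (-3 + 2*J)*(2*J) = 2*J*(-3 + 2*J))
(-67 - 385)/(Q(Z) + 262) = (-67 - 385)/(2*19*(-3 + 2*19) + 262) = -452/(2*19*(-3 + 38) + 262) = -452/(2*19*35 + 262) = -452/(1330 + 262) = -452/1592 = -452*1/1592 = -113/398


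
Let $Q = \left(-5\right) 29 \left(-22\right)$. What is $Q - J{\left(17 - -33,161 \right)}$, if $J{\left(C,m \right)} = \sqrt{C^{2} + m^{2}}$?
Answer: $3190 - \sqrt{28421} \approx 3021.4$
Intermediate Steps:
$Q = 3190$ ($Q = \left(-145\right) \left(-22\right) = 3190$)
$Q - J{\left(17 - -33,161 \right)} = 3190 - \sqrt{\left(17 - -33\right)^{2} + 161^{2}} = 3190 - \sqrt{\left(17 + 33\right)^{2} + 25921} = 3190 - \sqrt{50^{2} + 25921} = 3190 - \sqrt{2500 + 25921} = 3190 - \sqrt{28421}$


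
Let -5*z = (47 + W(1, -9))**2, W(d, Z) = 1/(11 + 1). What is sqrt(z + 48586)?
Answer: sqrt(6932539)/12 ≈ 219.41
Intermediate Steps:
W(d, Z) = 1/12
z = -63845/144 (z = -(47 + 1/12)**2/5 = -(565/12)**2/5 = -1/5*319225/144 = -63845/144 ≈ -443.37)
sqrt(z + 48586) = sqrt(-63845/144 + 48586) = sqrt(6932539/144) = sqrt(6932539)/12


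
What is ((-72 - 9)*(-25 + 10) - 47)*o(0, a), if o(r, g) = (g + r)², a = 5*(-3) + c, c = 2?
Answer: 197392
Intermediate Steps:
a = -13 (a = 5*(-3) + 2 = -15 + 2 = -13)
((-72 - 9)*(-25 + 10) - 47)*o(0, a) = ((-72 - 9)*(-25 + 10) - 47)*(-13 + 0)² = (-81*(-15) - 47)*(-13)² = (1215 - 47)*169 = 1168*169 = 197392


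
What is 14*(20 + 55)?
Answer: 1050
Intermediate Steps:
14*(20 + 55) = 14*75 = 1050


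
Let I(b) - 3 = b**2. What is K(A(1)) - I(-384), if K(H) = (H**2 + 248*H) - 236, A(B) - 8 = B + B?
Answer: -145115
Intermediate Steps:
A(B) = 8 + 2*B (A(B) = 8 + (B + B) = 8 + 2*B)
K(H) = -236 + H**2 + 248*H
I(b) = 3 + b**2
K(A(1)) - I(-384) = (-236 + (8 + 2*1)**2 + 248*(8 + 2*1)) - (3 + (-384)**2) = (-236 + (8 + 2)**2 + 248*(8 + 2)) - (3 + 147456) = (-236 + 10**2 + 248*10) - 1*147459 = (-236 + 100 + 2480) - 147459 = 2344 - 147459 = -145115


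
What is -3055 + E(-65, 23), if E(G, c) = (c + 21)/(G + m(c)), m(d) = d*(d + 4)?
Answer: -424634/139 ≈ -3054.9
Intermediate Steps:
m(d) = d*(4 + d)
E(G, c) = (21 + c)/(G + c*(4 + c)) (E(G, c) = (c + 21)/(G + c*(4 + c)) = (21 + c)/(G + c*(4 + c)))
-3055 + E(-65, 23) = -3055 + (21 + 23)/(-65 + 23*(4 + 23)) = -3055 + 44/(-65 + 23*27) = -3055 + 44/(-65 + 621) = -3055 + 44/556 = -3055 + (1/556)*44 = -3055 + 11/139 = -424634/139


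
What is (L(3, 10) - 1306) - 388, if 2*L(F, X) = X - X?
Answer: -1694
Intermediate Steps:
L(F, X) = 0 (L(F, X) = (X - X)/2 = (½)*0 = 0)
(L(3, 10) - 1306) - 388 = (0 - 1306) - 388 = -1306 - 388 = -1694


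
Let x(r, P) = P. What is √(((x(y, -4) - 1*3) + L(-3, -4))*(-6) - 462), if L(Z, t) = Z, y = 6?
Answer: I*√402 ≈ 20.05*I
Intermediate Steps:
√(((x(y, -4) - 1*3) + L(-3, -4))*(-6) - 462) = √(((-4 - 1*3) - 3)*(-6) - 462) = √(((-4 - 3) - 3)*(-6) - 462) = √((-7 - 3)*(-6) - 462) = √(-10*(-6) - 462) = √(60 - 462) = √(-402) = I*√402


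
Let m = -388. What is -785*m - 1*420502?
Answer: -115922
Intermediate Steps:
-785*m - 1*420502 = -785*(-388) - 1*420502 = 304580 - 420502 = -115922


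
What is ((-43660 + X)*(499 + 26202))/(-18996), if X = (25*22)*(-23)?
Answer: 250588885/3166 ≈ 79150.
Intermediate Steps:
X = -12650 (X = 550*(-23) = -12650)
((-43660 + X)*(499 + 26202))/(-18996) = ((-43660 - 12650)*(499 + 26202))/(-18996) = -56310*26701*(-1/18996) = -1503533310*(-1/18996) = 250588885/3166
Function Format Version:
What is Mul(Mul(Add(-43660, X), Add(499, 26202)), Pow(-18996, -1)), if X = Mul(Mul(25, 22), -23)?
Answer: Rational(250588885, 3166) ≈ 79150.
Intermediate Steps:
X = -12650 (X = Mul(550, -23) = -12650)
Mul(Mul(Add(-43660, X), Add(499, 26202)), Pow(-18996, -1)) = Mul(Mul(Add(-43660, -12650), Add(499, 26202)), Pow(-18996, -1)) = Mul(Mul(-56310, 26701), Rational(-1, 18996)) = Mul(-1503533310, Rational(-1, 18996)) = Rational(250588885, 3166)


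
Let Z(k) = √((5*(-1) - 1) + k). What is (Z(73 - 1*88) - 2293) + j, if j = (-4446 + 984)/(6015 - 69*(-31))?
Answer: -3116764/1359 + I*√21 ≈ -2293.4 + 4.5826*I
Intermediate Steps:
j = -577/1359 (j = -3462/(6015 + 2139) = -3462/8154 = -3462*1/8154 = -577/1359 ≈ -0.42458)
Z(k) = √(-6 + k) (Z(k) = √((-5 - 1) + k) = √(-6 + k))
(Z(73 - 1*88) - 2293) + j = (√(-6 + (73 - 1*88)) - 2293) - 577/1359 = (√(-6 + (73 - 88)) - 2293) - 577/1359 = (√(-6 - 15) - 2293) - 577/1359 = (√(-21) - 2293) - 577/1359 = (I*√21 - 2293) - 577/1359 = (-2293 + I*√21) - 577/1359 = -3116764/1359 + I*√21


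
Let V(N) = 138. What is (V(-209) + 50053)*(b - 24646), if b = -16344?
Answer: -2057329090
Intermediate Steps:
(V(-209) + 50053)*(b - 24646) = (138 + 50053)*(-16344 - 24646) = 50191*(-40990) = -2057329090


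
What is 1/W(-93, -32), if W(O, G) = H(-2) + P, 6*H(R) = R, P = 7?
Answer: 3/20 ≈ 0.15000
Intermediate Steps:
H(R) = R/6
W(O, G) = 20/3 (W(O, G) = (1/6)*(-2) + 7 = -1/3 + 7 = 20/3)
1/W(-93, -32) = 1/(20/3) = 3/20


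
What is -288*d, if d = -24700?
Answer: 7113600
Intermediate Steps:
-288*d = -288*(-24700) = 7113600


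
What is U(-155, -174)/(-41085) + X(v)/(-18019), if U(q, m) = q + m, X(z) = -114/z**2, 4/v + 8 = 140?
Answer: 5106466661/740310615 ≈ 6.8977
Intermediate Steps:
v = 1/33 (v = 4/(-8 + 140) = 4/132 = 4*(1/132) = 1/33 ≈ 0.030303)
X(z) = -114/z**2
U(q, m) = m + q
U(-155, -174)/(-41085) + X(v)/(-18019) = (-174 - 155)/(-41085) - 114/33**(-2)/(-18019) = -329*(-1/41085) - 114*1089*(-1/18019) = 329/41085 - 124146*(-1/18019) = 329/41085 + 124146/18019 = 5106466661/740310615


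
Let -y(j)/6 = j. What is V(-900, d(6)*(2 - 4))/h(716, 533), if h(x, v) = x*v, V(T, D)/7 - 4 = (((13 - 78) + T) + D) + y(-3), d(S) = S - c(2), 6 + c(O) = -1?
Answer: -6783/381628 ≈ -0.017774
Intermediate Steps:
c(O) = -7 (c(O) = -6 - 1 = -7)
y(j) = -6*j
d(S) = 7 + S (d(S) = S - 1*(-7) = S + 7 = 7 + S)
V(T, D) = -301 + 7*D + 7*T (V(T, D) = 28 + 7*((((13 - 78) + T) + D) - 6*(-3)) = 28 + 7*(((-65 + T) + D) + 18) = 28 + 7*((-65 + D + T) + 18) = 28 + 7*(-47 + D + T) = 28 + (-329 + 7*D + 7*T) = -301 + 7*D + 7*T)
h(x, v) = v*x
V(-900, d(6)*(2 - 4))/h(716, 533) = (-301 + 7*((7 + 6)*(2 - 4)) + 7*(-900))/((533*716)) = (-301 + 7*(13*(-2)) - 6300)/381628 = (-301 + 7*(-26) - 6300)*(1/381628) = (-301 - 182 - 6300)*(1/381628) = -6783*1/381628 = -6783/381628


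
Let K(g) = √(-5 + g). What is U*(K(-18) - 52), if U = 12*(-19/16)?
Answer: 741 - 57*I*√23/4 ≈ 741.0 - 68.341*I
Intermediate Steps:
U = -57/4 (U = 12*(-19*1/16) = 12*(-19/16) = -57/4 ≈ -14.250)
U*(K(-18) - 52) = -57*(√(-5 - 18) - 52)/4 = -57*(√(-23) - 52)/4 = -57*(I*√23 - 52)/4 = -57*(-52 + I*√23)/4 = 741 - 57*I*√23/4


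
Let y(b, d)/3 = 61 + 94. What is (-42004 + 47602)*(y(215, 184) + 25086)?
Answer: 143034498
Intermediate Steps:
y(b, d) = 465 (y(b, d) = 3*(61 + 94) = 3*155 = 465)
(-42004 + 47602)*(y(215, 184) + 25086) = (-42004 + 47602)*(465 + 25086) = 5598*25551 = 143034498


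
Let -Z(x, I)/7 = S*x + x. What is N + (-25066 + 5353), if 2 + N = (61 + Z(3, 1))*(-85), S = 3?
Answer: -17760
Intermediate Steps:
Z(x, I) = -28*x (Z(x, I) = -7*(3*x + x) = -28*x)
N = 1953 (N = -2 + (61 - 28*3)*(-85) = -2 + (61 - 84)*(-85) = -2 - 23*(-85) = -2 + 1955 = 1953)
N + (-25066 + 5353) = 1953 + (-25066 + 5353) = 1953 - 19713 = -17760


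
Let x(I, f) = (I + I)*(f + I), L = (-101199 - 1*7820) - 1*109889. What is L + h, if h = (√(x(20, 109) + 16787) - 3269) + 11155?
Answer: -211022 + √21947 ≈ -2.1087e+5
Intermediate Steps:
L = -218908 (L = (-101199 - 7820) - 109889 = -109019 - 109889 = -218908)
x(I, f) = 2*I*(I + f) (x(I, f) = (2*I)*(I + f) = 2*I*(I + f))
h = 7886 + √21947 (h = (√(2*20*(20 + 109) + 16787) - 3269) + 11155 = (√(2*20*129 + 16787) - 3269) + 11155 = (√(5160 + 16787) - 3269) + 11155 = (√21947 - 3269) + 11155 = (-3269 + √21947) + 11155 = 7886 + √21947 ≈ 8034.1)
L + h = -218908 + (7886 + √21947) = -211022 + √21947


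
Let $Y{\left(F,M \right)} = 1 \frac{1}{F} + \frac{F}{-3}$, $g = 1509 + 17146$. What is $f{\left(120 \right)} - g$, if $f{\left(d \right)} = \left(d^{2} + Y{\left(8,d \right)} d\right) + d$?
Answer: $-4440$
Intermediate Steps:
$g = 18655$
$Y{\left(F,M \right)} = \frac{1}{F} - \frac{F}{3}$ ($Y{\left(F,M \right)} = \frac{1}{F} + F \left(- \frac{1}{3}\right) = \frac{1}{F} - \frac{F}{3}$)
$f{\left(d \right)} = d^{2} - \frac{37 d}{24}$ ($f{\left(d \right)} = \left(d^{2} + \left(\frac{1}{8} - \frac{8}{3}\right) d\right) + d = \left(d^{2} - \frac{61 d}{24}\right) + d = d^{2} - \frac{37 d}{24}$)
$f{\left(120 \right)} - g = \frac{1}{24} \cdot 120 \left(-37 + 24 \cdot 120\right) - 18655 = \frac{1}{24} \cdot 120 \left(-37 + 2880\right) - 18655 = \frac{1}{24} \cdot 120 \cdot 2843 - 18655 = 14215 - 18655 = -4440$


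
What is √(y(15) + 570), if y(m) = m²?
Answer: √795 ≈ 28.196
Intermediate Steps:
√(y(15) + 570) = √(15² + 570) = √(225 + 570) = √795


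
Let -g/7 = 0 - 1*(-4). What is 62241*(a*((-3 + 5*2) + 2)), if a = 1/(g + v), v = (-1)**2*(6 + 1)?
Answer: -186723/7 ≈ -26675.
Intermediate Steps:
g = -28 (g = -7*(0 - 1*(-4)) = -7*(0 + 4) = -7*4 = -28)
v = 7 (v = 1*7 = 7)
a = -1/21 (a = 1/(-28 + 7) = 1/(-21) = -1/21 ≈ -0.047619)
62241*(a*((-3 + 5*2) + 2)) = 62241*(-((-3 + 5*2) + 2)/21) = 62241*(-((-3 + 10) + 2)/21) = 62241*(-(7 + 2)/21) = 62241*(-1/21*9) = 62241*(-3/7) = -186723/7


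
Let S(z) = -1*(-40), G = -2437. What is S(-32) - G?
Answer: 2477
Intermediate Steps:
S(z) = 40
S(-32) - G = 40 - 1*(-2437) = 40 + 2437 = 2477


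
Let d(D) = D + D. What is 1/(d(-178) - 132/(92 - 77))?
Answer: -5/1824 ≈ -0.0027412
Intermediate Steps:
d(D) = 2*D
1/(d(-178) - 132/(92 - 77)) = 1/(2*(-178) - 132/(92 - 77)) = 1/(-356 - 132/15) = 1/(-356 + (1/15)*(-132)) = 1/(-356 - 44/5) = 1/(-1824/5) = -5/1824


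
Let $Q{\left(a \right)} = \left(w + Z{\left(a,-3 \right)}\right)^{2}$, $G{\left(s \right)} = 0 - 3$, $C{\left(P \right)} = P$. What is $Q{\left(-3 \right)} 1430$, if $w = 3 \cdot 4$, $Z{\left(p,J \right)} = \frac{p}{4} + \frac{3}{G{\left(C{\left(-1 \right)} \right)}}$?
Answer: $\frac{1201915}{8} \approx 1.5024 \cdot 10^{5}$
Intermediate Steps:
$G{\left(s \right)} = -3$
$Z{\left(p,J \right)} = -1 + \frac{p}{4}$ ($Z{\left(p,J \right)} = \frac{p}{4} + \frac{3}{-3} = p \frac{1}{4} + 3 \left(- \frac{1}{3}\right) = \frac{p}{4} - 1 = -1 + \frac{p}{4}$)
$w = 12$
$Q{\left(a \right)} = \left(11 + \frac{a}{4}\right)^{2}$ ($Q{\left(a \right)} = \left(12 + \left(-1 + \frac{a}{4}\right)\right)^{2} = \left(11 + \frac{a}{4}\right)^{2}$)
$Q{\left(-3 \right)} 1430 = \frac{\left(44 - 3\right)^{2}}{16} \cdot 1430 = \frac{41^{2}}{16} \cdot 1430 = \frac{1}{16} \cdot 1681 \cdot 1430 = \frac{1681}{16} \cdot 1430 = \frac{1201915}{8}$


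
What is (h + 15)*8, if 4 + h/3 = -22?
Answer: -504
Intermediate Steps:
h = -78 (h = -12 + 3*(-22) = -12 - 66 = -78)
(h + 15)*8 = (-78 + 15)*8 = -63*8 = -504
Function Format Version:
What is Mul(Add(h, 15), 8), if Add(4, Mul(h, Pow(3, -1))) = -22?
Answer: -504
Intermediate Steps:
h = -78 (h = Add(-12, Mul(3, -22)) = Add(-12, -66) = -78)
Mul(Add(h, 15), 8) = Mul(Add(-78, 15), 8) = Mul(-63, 8) = -504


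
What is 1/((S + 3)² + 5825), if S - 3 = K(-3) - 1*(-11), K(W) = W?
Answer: 1/6021 ≈ 0.00016609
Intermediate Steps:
S = 11 (S = 3 + (-3 - 1*(-11)) = 3 + (-3 + 11) = 3 + 8 = 11)
1/((S + 3)² + 5825) = 1/((11 + 3)² + 5825) = 1/(14² + 5825) = 1/(196 + 5825) = 1/6021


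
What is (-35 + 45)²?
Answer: 100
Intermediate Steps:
(-35 + 45)² = 10² = 100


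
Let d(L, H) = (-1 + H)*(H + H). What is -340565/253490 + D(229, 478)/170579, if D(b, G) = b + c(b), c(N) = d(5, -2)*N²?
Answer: 20296808231/8648014142 ≈ 2.3470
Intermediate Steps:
d(L, H) = 2*H*(-1 + H) (d(L, H) = (-1 + H)*(2*H) = 2*H*(-1 + H))
c(N) = 12*N² (c(N) = (2*(-2)*(-1 - 2))*N² = (2*(-2)*(-3))*N² = 12*N²)
D(b, G) = b + 12*b²
-340565/253490 + D(229, 478)/170579 = -340565/253490 + (229*(1 + 12*229))/170579 = -340565*1/253490 + (229*(1 + 2748))*(1/170579) = -68113/50698 + (229*2749)*(1/170579) = -68113/50698 + 629521*(1/170579) = -68113/50698 + 629521/170579 = 20296808231/8648014142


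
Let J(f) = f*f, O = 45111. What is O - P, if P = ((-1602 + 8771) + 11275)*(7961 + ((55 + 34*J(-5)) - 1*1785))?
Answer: -130556853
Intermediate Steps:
J(f) = f²
P = 130601964 (P = ((-1602 + 8771) + 11275)*(7961 + ((55 + 34*(-5)²) - 1*1785)) = (7169 + 11275)*(7961 + ((55 + 34*25) - 1785)) = 18444*(7961 + ((55 + 850) - 1785)) = 18444*(7961 + (905 - 1785)) = 18444*(7961 - 880) = 18444*7081 = 130601964)
O - P = 45111 - 1*130601964 = 45111 - 130601964 = -130556853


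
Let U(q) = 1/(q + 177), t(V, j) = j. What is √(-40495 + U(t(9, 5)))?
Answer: I*√1341356198/182 ≈ 201.23*I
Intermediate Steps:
U(q) = 1/(177 + q)
√(-40495 + U(t(9, 5))) = √(-40495 + 1/(177 + 5)) = √(-40495 + 1/182) = √(-7370089/182) = I*√1341356198/182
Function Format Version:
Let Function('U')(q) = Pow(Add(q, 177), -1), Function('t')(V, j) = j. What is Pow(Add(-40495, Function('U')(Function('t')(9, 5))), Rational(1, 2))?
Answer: Mul(Rational(1, 182), I, Pow(1341356198, Rational(1, 2))) ≈ Mul(201.23, I)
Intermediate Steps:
Function('U')(q) = Pow(Add(177, q), -1)
Pow(Add(-40495, Function('U')(Function('t')(9, 5))), Rational(1, 2)) = Pow(Add(-40495, Pow(Add(177, 5), -1)), Rational(1, 2)) = Pow(Add(-40495, Pow(182, -1)), Rational(1, 2)) = Pow(Add(-40495, Rational(1, 182)), Rational(1, 2)) = Pow(Rational(-7370089, 182), Rational(1, 2)) = Mul(Rational(1, 182), I, Pow(1341356198, Rational(1, 2)))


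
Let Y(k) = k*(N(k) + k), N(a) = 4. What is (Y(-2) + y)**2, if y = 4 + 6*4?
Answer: 576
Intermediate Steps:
y = 28 (y = 4 + 24 = 28)
Y(k) = k*(4 + k)
(Y(-2) + y)**2 = (-2*(4 - 2) + 28)**2 = (-2*2 + 28)**2 = (-4 + 28)**2 = 24**2 = 576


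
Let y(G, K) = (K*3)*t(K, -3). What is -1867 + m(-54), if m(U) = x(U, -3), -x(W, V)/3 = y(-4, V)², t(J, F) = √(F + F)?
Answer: -409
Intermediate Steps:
t(J, F) = √2*√F (t(J, F) = √(2*F) = √2*√F)
y(G, K) = 3*I*K*√6 (y(G, K) = (K*3)*(√2*√(-3)) = (3*K)*(√2*(I*√3)) = (3*K)*(I*√6) = 3*I*K*√6)
x(W, V) = 162*V² (x(W, V) = -3*(-54*V²) = -(-162)*V² = 162*V²)
m(U) = 1458 (m(U) = 162*(-3)² = 162*9 = 1458)
-1867 + m(-54) = -1867 + 1458 = -409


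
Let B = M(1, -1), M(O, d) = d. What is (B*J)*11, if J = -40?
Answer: 440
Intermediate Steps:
B = -1
(B*J)*11 = -1*(-40)*11 = 40*11 = 440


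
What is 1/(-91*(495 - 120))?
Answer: -1/34125 ≈ -2.9304e-5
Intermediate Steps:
1/(-91*(495 - 120)) = 1/(-91*375) = 1/(-34125) = -1/34125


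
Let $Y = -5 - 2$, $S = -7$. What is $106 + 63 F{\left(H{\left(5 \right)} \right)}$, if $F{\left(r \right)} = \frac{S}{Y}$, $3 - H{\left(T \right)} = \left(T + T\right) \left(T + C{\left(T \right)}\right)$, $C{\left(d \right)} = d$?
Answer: $169$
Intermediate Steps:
$Y = -7$ ($Y = -5 - 2 = -7$)
$H{\left(T \right)} = 3 - 4 T^{2}$ ($H{\left(T \right)} = 3 - \left(T + T\right) \left(T + T\right) = 3 - 2 T 2 T = 3 - 4 T^{2}$)
$F{\left(r \right)} = 1$ ($F{\left(r \right)} = - \frac{7}{-7} = \left(-7\right) \left(- \frac{1}{7}\right) = 1$)
$106 + 63 F{\left(H{\left(5 \right)} \right)} = 106 + 63 \cdot 1 = 106 + 63 = 169$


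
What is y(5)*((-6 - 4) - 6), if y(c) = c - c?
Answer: 0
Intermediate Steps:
y(c) = 0
y(5)*((-6 - 4) - 6) = 0*((-6 - 4) - 6) = 0*(-10 - 6) = 0*(-16) = 0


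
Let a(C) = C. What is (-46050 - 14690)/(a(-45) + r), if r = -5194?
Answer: 60740/5239 ≈ 11.594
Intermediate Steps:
(-46050 - 14690)/(a(-45) + r) = (-46050 - 14690)/(-45 - 5194) = -60740/(-5239) = -60740*(-1/5239) = 60740/5239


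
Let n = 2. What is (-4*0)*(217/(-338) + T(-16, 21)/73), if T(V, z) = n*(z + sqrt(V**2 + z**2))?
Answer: 0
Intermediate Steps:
T(V, z) = 2*z + 2*sqrt(V**2 + z**2) (T(V, z) = 2*(z + sqrt(V**2 + z**2)) = 2*z + 2*sqrt(V**2 + z**2))
(-4*0)*(217/(-338) + T(-16, 21)/73) = (-4*0)*(217/(-338) + (2*21 + 2*sqrt((-16)**2 + 21**2))/73) = 0*(217*(-1/338) + (42 + 2*sqrt(256 + 441))*(1/73)) = 0*(-217/338 + (42 + 2*sqrt(697))*(1/73)) = 0*(-217/338 + (42/73 + 2*sqrt(697)/73)) = 0*(-1645/24674 + 2*sqrt(697)/73) = 0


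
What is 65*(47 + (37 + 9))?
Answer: 6045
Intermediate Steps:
65*(47 + (37 + 9)) = 65*(47 + 46) = 65*93 = 6045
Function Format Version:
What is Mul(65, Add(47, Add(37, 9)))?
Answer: 6045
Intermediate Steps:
Mul(65, Add(47, Add(37, 9))) = Mul(65, Add(47, 46)) = Mul(65, 93) = 6045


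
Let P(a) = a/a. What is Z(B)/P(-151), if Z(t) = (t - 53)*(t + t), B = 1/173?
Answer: -18336/29929 ≈ -0.61265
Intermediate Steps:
P(a) = 1
B = 1/173 ≈ 0.0057803
Z(t) = 2*t*(-53 + t) (Z(t) = (-53 + t)*(2*t) = 2*t*(-53 + t))
Z(B)/P(-151) = (2*(1/173)*(-53 + 1/173))/1 = (2*(1/173)*(-9168/173))*1 = -18336/29929*1 = -18336/29929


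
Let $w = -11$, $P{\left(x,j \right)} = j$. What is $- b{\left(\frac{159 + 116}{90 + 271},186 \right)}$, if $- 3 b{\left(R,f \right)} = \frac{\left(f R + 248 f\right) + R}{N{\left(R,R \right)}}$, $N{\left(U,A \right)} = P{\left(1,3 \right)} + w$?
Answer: $- \frac{16703633}{8664} \approx -1927.9$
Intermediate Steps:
$N{\left(U,A \right)} = -8$ ($N{\left(U,A \right)} = 3 - 11 = -8$)
$b{\left(R,f \right)} = \frac{R}{24} + \frac{31 f}{3} + \frac{R f}{24}$ ($b{\left(R,f \right)} = - \frac{\left(\left(f R + 248 f\right) + R\right) \frac{1}{-8}}{3} = - \frac{\left(\left(R f + 248 f\right) + R\right) \left(- \frac{1}{8}\right)}{3} = - \frac{\left(\left(248 f + R f\right) + R\right) \left(- \frac{1}{8}\right)}{3} = - \frac{\left(R + 248 f + R f\right) \left(- \frac{1}{8}\right)}{3} = - \frac{- 31 f - \frac{R}{8} - \frac{R f}{8}}{3} = \frac{R}{24} + \frac{31 f}{3} + \frac{R f}{24}$)
$- b{\left(\frac{159 + 116}{90 + 271},186 \right)} = - (\frac{\left(159 + 116\right) \frac{1}{90 + 271}}{24} + \frac{31}{3} \cdot 186 + \frac{1}{24} \frac{159 + 116}{90 + 271} \cdot 186) = - (\frac{275 \cdot \frac{1}{361}}{24} + 1922 + \frac{1}{24} \cdot \frac{275}{361} \cdot 186) = - (\frac{275 \cdot \frac{1}{361}}{24} + 1922 + \frac{1}{24} \cdot 275 \cdot \frac{1}{361} \cdot 186) = - (\frac{1}{24} \cdot \frac{275}{361} + 1922 + \frac{1}{24} \cdot \frac{275}{361} \cdot 186) = - (\frac{275}{8664} + 1922 + \frac{8525}{1444}) = \left(-1\right) \frac{16703633}{8664} = - \frac{16703633}{8664}$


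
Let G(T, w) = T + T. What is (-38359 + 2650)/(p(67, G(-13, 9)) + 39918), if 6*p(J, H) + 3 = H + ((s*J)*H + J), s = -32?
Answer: -11903/16405 ≈ -0.72557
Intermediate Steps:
G(T, w) = 2*T
p(J, H) = -½ + H/6 + J/6 - 16*H*J/3 (p(J, H) = -½ + (H + ((-32*J)*H + J))/6 = -½ + (H + (-32*H*J + J))/6 = -½ + (H + (J - 32*H*J))/6 = -½ + (H + J - 32*H*J)/6 = -½ + (H/6 + J/6 - 16*H*J/3) = -½ + H/6 + J/6 - 16*H*J/3)
(-38359 + 2650)/(p(67, G(-13, 9)) + 39918) = (-38359 + 2650)/((-½ + (2*(-13))/6 + (⅙)*67 - 16/3*2*(-13)*67) + 39918) = -35709/((-½ + (⅙)*(-26) + 67/6 - 16/3*(-26)*67) + 39918) = -35709/((-½ - 13/3 + 67/6 + 27872/3) + 39918) = -35709/(9297 + 39918) = -35709/49215 = -35709*1/49215 = -11903/16405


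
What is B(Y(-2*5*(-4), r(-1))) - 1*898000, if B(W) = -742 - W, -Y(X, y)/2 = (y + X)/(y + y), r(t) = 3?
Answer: -2696183/3 ≈ -8.9873e+5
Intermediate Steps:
Y(X, y) = -(X + y)/y (Y(X, y) = -2*(y + X)/(y + y) = -2*(X + y)/(2*y) = -2*(X + y)*1/(2*y) = -(X + y)/y)
B(Y(-2*5*(-4), r(-1))) - 1*898000 = (-742 - (-(-2*5)*(-4) - 1*3)/3) - 1*898000 = (-742 - (-(-10)*(-4) - 3)/3) - 898000 = (-742 - (-1*40 - 3)/3) - 898000 = (-742 - (-40 - 3)/3) - 898000 = (-742 - (-43)/3) - 898000 = (-742 - 1*(-43/3)) - 898000 = (-742 + 43/3) - 898000 = -2183/3 - 898000 = -2696183/3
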